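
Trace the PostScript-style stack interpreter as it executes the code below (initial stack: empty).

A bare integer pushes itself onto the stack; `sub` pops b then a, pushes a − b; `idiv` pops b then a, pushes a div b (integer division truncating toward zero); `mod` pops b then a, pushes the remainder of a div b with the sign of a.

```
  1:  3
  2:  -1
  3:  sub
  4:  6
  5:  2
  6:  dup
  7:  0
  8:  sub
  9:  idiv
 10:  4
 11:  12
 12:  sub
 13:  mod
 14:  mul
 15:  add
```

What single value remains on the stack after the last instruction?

3    -> 3
-1   -> 3 -1
sub  -> 4
6    -> 4 6
2    -> 4 6 2
dup  -> 4 6 2 2
0    -> 4 6 2 2 0
sub  -> 4 6 2 2
idiv -> 4 6 1
4    -> 4 6 1 4
12   -> 4 6 1 4 12
sub  -> 4 6 1 -8
mod  -> 4 6 1
mul  -> 4 6
add  -> 10

10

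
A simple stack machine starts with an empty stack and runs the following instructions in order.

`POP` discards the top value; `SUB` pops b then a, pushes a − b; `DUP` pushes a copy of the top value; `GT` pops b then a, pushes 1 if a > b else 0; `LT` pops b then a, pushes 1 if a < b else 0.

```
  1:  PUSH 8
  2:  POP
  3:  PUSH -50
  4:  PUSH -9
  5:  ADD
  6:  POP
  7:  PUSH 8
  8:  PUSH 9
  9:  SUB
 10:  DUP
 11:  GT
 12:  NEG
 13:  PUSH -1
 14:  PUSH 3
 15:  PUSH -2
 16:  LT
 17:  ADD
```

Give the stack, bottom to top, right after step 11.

[0]

PUSH 8    [8]
POP       []
PUSH -50  [-50]
PUSH -9   [-50, -9]
ADD       [-59]
POP       []
PUSH 8    [8]
PUSH 9    [8, 9]
SUB       [-1]
DUP       [-1, -1]
GT        [0]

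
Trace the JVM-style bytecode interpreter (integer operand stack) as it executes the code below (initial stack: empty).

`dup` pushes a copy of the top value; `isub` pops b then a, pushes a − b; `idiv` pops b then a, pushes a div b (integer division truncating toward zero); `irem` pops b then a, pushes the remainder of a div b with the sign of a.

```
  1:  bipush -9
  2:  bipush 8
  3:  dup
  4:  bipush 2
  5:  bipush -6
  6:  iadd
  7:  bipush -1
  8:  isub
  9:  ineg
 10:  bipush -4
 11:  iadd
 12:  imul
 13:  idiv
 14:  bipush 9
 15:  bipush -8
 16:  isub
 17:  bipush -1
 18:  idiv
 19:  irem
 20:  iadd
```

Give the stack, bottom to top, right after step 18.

bipush -9  -9
bipush 8   -9 8
dup        -9 8 8
bipush 2   -9 8 8 2
bipush -6  -9 8 8 2 -6
iadd       -9 8 8 -4
bipush -1  -9 8 8 -4 -1
isub       -9 8 8 -3
ineg       -9 8 8 3
bipush -4  -9 8 8 3 -4
iadd       -9 8 8 -1
imul       -9 8 -8
idiv       -9 -1
bipush 9   -9 -1 9
bipush -8  -9 -1 9 -8
isub       -9 -1 17
bipush -1  -9 -1 17 -1
idiv       -9 -1 -17

[-9, -1, -17]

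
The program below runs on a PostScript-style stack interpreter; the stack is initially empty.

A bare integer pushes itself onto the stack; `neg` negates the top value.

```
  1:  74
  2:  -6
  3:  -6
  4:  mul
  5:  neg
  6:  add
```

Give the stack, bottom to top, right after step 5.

74  → [74]
-6  → [74, -6]
-6  → [74, -6, -6]
mul → [74, 36]
neg → [74, -36]

[74, -36]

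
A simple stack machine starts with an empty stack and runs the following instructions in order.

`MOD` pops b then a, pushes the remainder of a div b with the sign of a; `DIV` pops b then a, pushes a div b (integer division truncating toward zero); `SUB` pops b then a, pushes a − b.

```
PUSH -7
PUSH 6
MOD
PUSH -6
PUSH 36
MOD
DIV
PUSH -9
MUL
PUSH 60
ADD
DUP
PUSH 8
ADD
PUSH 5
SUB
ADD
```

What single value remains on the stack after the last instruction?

PUSH -7 → -7
PUSH 6  → -7 6
MOD     → -1
PUSH -6 → -1 -6
PUSH 36 → -1 -6 36
MOD     → -1 -6
DIV     → 0
PUSH -9 → 0 -9
MUL     → 0
PUSH 60 → 0 60
ADD     → 60
DUP     → 60 60
PUSH 8  → 60 60 8
ADD     → 60 68
PUSH 5  → 60 68 5
SUB     → 60 63
ADD     → 123

123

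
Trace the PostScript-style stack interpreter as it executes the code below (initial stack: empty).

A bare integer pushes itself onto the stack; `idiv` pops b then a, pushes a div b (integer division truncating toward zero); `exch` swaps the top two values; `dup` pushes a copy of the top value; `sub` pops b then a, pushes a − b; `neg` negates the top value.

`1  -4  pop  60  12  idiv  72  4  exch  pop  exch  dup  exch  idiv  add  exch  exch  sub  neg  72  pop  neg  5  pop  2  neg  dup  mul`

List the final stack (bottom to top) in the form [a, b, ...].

[-4, 4]

1     1
-4    1 -4
pop   1
60    1 60
12    1 60 12
idiv  1 5
72    1 5 72
4     1 5 72 4
exch  1 5 4 72
pop   1 5 4
exch  1 4 5
dup   1 4 5 5
exch  1 4 5 5
idiv  1 4 1
add   1 5
exch  5 1
exch  1 5
sub   -4
neg   4
72    4 72
pop   4
neg   -4
5     -4 5
pop   -4
2     -4 2
neg   -4 -2
dup   -4 -2 -2
mul   -4 4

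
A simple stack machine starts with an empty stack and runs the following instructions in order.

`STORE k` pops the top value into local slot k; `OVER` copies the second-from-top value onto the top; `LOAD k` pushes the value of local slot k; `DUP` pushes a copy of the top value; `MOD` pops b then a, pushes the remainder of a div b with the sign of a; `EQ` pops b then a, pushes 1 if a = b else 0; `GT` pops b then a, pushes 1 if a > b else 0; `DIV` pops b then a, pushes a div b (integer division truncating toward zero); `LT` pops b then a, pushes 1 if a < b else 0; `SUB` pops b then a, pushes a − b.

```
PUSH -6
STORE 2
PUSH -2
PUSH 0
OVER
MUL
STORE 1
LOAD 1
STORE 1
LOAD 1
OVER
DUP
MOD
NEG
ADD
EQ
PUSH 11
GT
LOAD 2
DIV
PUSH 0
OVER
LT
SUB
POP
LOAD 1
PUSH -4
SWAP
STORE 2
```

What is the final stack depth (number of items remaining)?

PUSH -6 -> -6
STORE 2 -> (empty)
PUSH -2 -> -2
PUSH 0  -> -2 0
OVER    -> -2 0 -2
MUL     -> -2 0
STORE 1 -> -2
LOAD 1  -> -2 0
STORE 1 -> -2
LOAD 1  -> -2 0
OVER    -> -2 0 -2
DUP     -> -2 0 -2 -2
MOD     -> -2 0 0
NEG     -> -2 0 0
ADD     -> -2 0
EQ      -> 0
PUSH 11 -> 0 11
GT      -> 0
LOAD 2  -> 0 -6
DIV     -> 0
PUSH 0  -> 0 0
OVER    -> 0 0 0
LT      -> 0 0
SUB     -> 0
POP     -> (empty)
LOAD 1  -> 0
PUSH -4 -> 0 -4
SWAP    -> -4 0
STORE 2 -> -4

1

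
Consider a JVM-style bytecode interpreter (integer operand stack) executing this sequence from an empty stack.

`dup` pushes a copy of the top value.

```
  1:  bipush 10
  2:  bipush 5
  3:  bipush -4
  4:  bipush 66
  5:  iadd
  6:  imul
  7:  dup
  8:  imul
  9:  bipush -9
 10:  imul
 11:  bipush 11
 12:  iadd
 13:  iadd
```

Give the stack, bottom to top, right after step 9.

bipush 10 -> [10]
bipush 5  -> [10, 5]
bipush -4 -> [10, 5, -4]
bipush 66 -> [10, 5, -4, 66]
iadd      -> [10, 5, 62]
imul      -> [10, 310]
dup       -> [10, 310, 310]
imul      -> [10, 96100]
bipush -9 -> [10, 96100, -9]

[10, 96100, -9]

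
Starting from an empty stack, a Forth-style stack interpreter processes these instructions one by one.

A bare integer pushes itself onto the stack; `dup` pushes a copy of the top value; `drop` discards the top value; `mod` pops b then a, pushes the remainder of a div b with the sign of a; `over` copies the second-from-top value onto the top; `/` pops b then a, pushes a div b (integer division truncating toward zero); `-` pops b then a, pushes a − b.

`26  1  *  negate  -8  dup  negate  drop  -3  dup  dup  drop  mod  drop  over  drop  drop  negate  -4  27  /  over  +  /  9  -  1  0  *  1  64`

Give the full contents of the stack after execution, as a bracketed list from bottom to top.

26     : [26]
1      : [26, 1]
*      : [26]
negate : [-26]
-8     : [-26, -8]
dup    : [-26, -8, -8]
negate : [-26, -8, 8]
drop   : [-26, -8]
-3     : [-26, -8, -3]
dup    : [-26, -8, -3, -3]
dup    : [-26, -8, -3, -3, -3]
drop   : [-26, -8, -3, -3]
mod    : [-26, -8, 0]
drop   : [-26, -8]
over   : [-26, -8, -26]
drop   : [-26, -8]
drop   : [-26]
negate : [26]
-4     : [26, -4]
27     : [26, -4, 27]
/      : [26, 0]
over   : [26, 0, 26]
+      : [26, 26]
/      : [1]
9      : [1, 9]
-      : [-8]
1      : [-8, 1]
0      : [-8, 1, 0]
*      : [-8, 0]
1      : [-8, 0, 1]
64     : [-8, 0, 1, 64]

[-8, 0, 1, 64]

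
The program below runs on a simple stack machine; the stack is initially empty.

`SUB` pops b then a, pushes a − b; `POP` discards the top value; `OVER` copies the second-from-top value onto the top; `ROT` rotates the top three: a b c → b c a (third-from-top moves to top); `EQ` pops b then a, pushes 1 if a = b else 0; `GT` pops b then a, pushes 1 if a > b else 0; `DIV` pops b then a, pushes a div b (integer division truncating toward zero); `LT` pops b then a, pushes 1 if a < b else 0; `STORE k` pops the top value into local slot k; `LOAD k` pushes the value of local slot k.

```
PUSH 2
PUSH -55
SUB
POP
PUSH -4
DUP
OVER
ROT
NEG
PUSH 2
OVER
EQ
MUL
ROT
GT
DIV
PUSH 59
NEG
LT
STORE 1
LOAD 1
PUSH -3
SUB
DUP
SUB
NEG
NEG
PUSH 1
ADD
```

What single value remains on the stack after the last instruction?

1

PUSH 2   -> 2
PUSH -55 -> 2 -55
SUB      -> 57
POP      -> (empty)
PUSH -4  -> -4
DUP      -> -4 -4
OVER     -> -4 -4 -4
ROT      -> -4 -4 -4
NEG      -> -4 -4 4
PUSH 2   -> -4 -4 4 2
OVER     -> -4 -4 4 2 4
EQ       -> -4 -4 4 0
MUL      -> -4 -4 0
ROT      -> -4 0 -4
GT       -> -4 1
DIV      -> -4
PUSH 59  -> -4 59
NEG      -> -4 -59
LT       -> 0
STORE 1  -> (empty)
LOAD 1   -> 0
PUSH -3  -> 0 -3
SUB      -> 3
DUP      -> 3 3
SUB      -> 0
NEG      -> 0
NEG      -> 0
PUSH 1   -> 0 1
ADD      -> 1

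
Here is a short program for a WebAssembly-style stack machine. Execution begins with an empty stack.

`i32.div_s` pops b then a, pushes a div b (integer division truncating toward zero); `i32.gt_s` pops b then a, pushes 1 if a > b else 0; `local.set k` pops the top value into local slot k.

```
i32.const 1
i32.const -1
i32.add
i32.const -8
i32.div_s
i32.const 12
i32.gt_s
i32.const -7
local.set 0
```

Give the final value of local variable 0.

-7

i32.const 1  : [1]
i32.const -1 : [1, -1]
i32.add      : [0]
i32.const -8 : [0, -8]
i32.div_s    : [0]
i32.const 12 : [0, 12]
i32.gt_s     : [0]
i32.const -7 : [0, -7]
local.set 0  : [0]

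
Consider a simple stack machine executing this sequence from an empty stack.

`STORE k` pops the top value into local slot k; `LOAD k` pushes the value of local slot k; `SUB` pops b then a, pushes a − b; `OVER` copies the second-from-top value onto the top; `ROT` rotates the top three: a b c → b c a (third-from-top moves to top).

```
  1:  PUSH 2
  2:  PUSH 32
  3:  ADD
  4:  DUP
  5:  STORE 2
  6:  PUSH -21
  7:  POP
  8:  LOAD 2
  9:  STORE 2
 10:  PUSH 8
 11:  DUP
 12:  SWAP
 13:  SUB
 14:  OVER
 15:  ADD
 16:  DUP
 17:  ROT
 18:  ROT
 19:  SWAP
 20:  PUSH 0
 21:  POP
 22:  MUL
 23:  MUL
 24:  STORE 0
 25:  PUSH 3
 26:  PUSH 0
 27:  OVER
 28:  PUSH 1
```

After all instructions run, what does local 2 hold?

PUSH 2   : [2]
PUSH 32  : [2, 32]
ADD      : [34]
DUP      : [34, 34]
STORE 2  : [34]
PUSH -21 : [34, -21]
POP      : [34]
LOAD 2   : [34, 34]
STORE 2  : [34]
PUSH 8   : [34, 8]
DUP      : [34, 8, 8]
SWAP     : [34, 8, 8]
SUB      : [34, 0]
OVER     : [34, 0, 34]
ADD      : [34, 34]
DUP      : [34, 34, 34]
ROT      : [34, 34, 34]
ROT      : [34, 34, 34]
SWAP     : [34, 34, 34]
PUSH 0   : [34, 34, 34, 0]
POP      : [34, 34, 34]
MUL      : [34, 1156]
MUL      : [39304]
STORE 0  : []
PUSH 3   : [3]
PUSH 0   : [3, 0]
OVER     : [3, 0, 3]
PUSH 1   : [3, 0, 3, 1]

34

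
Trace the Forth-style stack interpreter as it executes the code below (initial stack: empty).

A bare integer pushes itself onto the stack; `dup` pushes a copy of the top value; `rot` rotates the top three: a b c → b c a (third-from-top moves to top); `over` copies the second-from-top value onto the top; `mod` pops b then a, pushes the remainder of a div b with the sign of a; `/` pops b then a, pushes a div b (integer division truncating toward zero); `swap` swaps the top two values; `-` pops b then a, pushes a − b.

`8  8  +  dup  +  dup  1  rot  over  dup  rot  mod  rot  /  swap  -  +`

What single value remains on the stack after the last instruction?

8     8
8     8 8
+     16
dup   16 16
+     32
dup   32 32
1     32 32 1
rot   32 1 32
over  32 1 32 1
dup   32 1 32 1 1
rot   32 1 1 1 32
mod   32 1 1 1
rot   32 1 1 1
/     32 1 1
swap  32 1 1
-     32 0
+     32

32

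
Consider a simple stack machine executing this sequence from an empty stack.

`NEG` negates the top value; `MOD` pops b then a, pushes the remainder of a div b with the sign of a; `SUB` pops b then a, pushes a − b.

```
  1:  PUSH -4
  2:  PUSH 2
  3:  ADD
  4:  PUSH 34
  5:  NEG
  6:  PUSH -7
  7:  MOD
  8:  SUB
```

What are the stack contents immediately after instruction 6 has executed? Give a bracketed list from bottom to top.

PUSH -4 → [-4]
PUSH 2  → [-4, 2]
ADD     → [-2]
PUSH 34 → [-2, 34]
NEG     → [-2, -34]
PUSH -7 → [-2, -34, -7]

[-2, -34, -7]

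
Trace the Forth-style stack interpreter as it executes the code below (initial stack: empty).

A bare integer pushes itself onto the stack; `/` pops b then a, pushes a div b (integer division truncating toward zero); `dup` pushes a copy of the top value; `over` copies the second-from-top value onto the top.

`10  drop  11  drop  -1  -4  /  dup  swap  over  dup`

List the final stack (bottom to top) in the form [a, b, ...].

[0, 0, 0, 0]

10   -> [10]
drop -> []
11   -> [11]
drop -> []
-1   -> [-1]
-4   -> [-1, -4]
/    -> [0]
dup  -> [0, 0]
swap -> [0, 0]
over -> [0, 0, 0]
dup  -> [0, 0, 0, 0]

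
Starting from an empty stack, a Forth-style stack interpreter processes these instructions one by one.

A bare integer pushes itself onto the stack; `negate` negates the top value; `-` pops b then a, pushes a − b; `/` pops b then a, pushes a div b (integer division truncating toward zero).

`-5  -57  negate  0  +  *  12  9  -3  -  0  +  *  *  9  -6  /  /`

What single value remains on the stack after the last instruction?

41040

-5      [-5]
-57     [-5, -57]
negate  [-5, 57]
0       [-5, 57, 0]
+       [-5, 57]
*       [-285]
12      [-285, 12]
9       [-285, 12, 9]
-3      [-285, 12, 9, -3]
-       [-285, 12, 12]
0       [-285, 12, 12, 0]
+       [-285, 12, 12]
*       [-285, 144]
*       [-41040]
9       [-41040, 9]
-6      [-41040, 9, -6]
/       [-41040, -1]
/       [41040]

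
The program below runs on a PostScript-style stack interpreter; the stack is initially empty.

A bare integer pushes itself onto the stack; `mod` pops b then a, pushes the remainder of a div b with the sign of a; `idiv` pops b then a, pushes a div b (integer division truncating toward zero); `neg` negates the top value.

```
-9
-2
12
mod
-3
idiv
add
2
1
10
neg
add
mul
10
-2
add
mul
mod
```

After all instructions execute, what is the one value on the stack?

-9

-9   : [-9]
-2   : [-9, -2]
12   : [-9, -2, 12]
mod  : [-9, -2]
-3   : [-9, -2, -3]
idiv : [-9, 0]
add  : [-9]
2    : [-9, 2]
1    : [-9, 2, 1]
10   : [-9, 2, 1, 10]
neg  : [-9, 2, 1, -10]
add  : [-9, 2, -9]
mul  : [-9, -18]
10   : [-9, -18, 10]
-2   : [-9, -18, 10, -2]
add  : [-9, -18, 8]
mul  : [-9, -144]
mod  : [-9]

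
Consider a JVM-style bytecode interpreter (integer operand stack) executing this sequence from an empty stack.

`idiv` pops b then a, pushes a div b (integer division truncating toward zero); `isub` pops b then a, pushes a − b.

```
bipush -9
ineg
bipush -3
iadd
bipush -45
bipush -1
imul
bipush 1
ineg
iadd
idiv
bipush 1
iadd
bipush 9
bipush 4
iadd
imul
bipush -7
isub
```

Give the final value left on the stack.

bipush -9  : -9
ineg       : 9
bipush -3  : 9 -3
iadd       : 6
bipush -45 : 6 -45
bipush -1  : 6 -45 -1
imul       : 6 45
bipush 1   : 6 45 1
ineg       : 6 45 -1
iadd       : 6 44
idiv       : 0
bipush 1   : 0 1
iadd       : 1
bipush 9   : 1 9
bipush 4   : 1 9 4
iadd       : 1 13
imul       : 13
bipush -7  : 13 -7
isub       : 20

20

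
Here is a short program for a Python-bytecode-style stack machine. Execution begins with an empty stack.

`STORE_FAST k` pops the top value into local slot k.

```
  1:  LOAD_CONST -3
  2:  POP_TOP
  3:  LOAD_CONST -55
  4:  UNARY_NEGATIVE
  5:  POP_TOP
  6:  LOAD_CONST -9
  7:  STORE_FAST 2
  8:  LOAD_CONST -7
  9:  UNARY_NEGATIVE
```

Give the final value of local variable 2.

LOAD_CONST -3  → [-3]
POP_TOP        → []
LOAD_CONST -55 → [-55]
UNARY_NEGATIVE → [55]
POP_TOP        → []
LOAD_CONST -9  → [-9]
STORE_FAST 2   → []
LOAD_CONST -7  → [-7]
UNARY_NEGATIVE → [7]

-9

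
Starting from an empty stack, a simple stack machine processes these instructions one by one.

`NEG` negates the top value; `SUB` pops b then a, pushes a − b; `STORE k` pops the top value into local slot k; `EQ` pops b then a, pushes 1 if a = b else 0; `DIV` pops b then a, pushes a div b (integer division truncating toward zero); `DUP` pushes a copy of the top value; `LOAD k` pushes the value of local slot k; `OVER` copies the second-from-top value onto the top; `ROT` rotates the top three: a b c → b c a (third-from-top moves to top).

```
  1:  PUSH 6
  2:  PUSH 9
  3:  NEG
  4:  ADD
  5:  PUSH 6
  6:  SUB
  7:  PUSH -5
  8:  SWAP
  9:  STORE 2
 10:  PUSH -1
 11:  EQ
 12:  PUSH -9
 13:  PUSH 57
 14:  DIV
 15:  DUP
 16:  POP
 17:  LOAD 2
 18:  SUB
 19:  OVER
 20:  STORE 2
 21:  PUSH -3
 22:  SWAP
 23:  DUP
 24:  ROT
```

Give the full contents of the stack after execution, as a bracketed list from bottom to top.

PUSH 6  : [6]
PUSH 9  : [6, 9]
NEG     : [6, -9]
ADD     : [-3]
PUSH 6  : [-3, 6]
SUB     : [-9]
PUSH -5 : [-9, -5]
SWAP    : [-5, -9]
STORE 2 : [-5]
PUSH -1 : [-5, -1]
EQ      : [0]
PUSH -9 : [0, -9]
PUSH 57 : [0, -9, 57]
DIV     : [0, 0]
DUP     : [0, 0, 0]
POP     : [0, 0]
LOAD 2  : [0, 0, -9]
SUB     : [0, 9]
OVER    : [0, 9, 0]
STORE 2 : [0, 9]
PUSH -3 : [0, 9, -3]
SWAP    : [0, -3, 9]
DUP     : [0, -3, 9, 9]
ROT     : [0, 9, 9, -3]

[0, 9, 9, -3]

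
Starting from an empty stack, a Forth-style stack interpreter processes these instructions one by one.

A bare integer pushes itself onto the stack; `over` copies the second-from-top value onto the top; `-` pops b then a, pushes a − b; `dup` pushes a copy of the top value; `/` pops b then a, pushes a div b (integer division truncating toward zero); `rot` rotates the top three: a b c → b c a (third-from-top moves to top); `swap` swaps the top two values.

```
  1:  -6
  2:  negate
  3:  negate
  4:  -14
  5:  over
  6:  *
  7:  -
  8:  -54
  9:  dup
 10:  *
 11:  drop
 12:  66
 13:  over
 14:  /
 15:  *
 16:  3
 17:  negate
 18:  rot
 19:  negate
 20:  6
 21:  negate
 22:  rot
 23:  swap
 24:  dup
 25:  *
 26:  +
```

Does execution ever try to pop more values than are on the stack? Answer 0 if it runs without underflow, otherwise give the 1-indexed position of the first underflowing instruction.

-6     : -6
negate : 6
negate : -6
-14    : -6 -14
over   : -6 -14 -6
*      : -6 84
-      : -90
-54    : -90 -54
dup    : -90 -54 -54
*      : -90 2916
drop   : -90
66     : -90 66
over   : -90 66 -90
/      : -90 0
*      : 0
3      : 0 3
negate : 0 -3
rot  — needs 3 operands, stack has 2 → underflow

18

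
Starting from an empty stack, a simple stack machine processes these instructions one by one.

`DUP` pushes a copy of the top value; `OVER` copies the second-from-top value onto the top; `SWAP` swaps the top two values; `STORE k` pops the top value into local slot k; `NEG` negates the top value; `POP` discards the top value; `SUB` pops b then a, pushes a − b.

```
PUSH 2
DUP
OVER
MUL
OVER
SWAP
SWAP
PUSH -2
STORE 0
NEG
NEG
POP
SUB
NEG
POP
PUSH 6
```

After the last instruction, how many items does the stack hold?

PUSH 2  → 2
DUP     → 2 2
OVER    → 2 2 2
MUL     → 2 4
OVER    → 2 4 2
SWAP    → 2 2 4
SWAP    → 2 4 2
PUSH -2 → 2 4 2 -2
STORE 0 → 2 4 2
NEG     → 2 4 -2
NEG     → 2 4 2
POP     → 2 4
SUB     → -2
NEG     → 2
POP     → (empty)
PUSH 6  → 6

1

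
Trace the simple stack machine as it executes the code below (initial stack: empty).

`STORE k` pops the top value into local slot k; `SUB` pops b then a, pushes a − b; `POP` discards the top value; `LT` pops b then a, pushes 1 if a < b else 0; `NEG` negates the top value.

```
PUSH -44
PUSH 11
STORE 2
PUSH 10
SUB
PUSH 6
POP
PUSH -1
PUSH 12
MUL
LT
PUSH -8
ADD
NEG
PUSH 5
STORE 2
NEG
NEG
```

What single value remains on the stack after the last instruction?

PUSH -44 -> [-44]
PUSH 11  -> [-44, 11]
STORE 2  -> [-44]
PUSH 10  -> [-44, 10]
SUB      -> [-54]
PUSH 6   -> [-54, 6]
POP      -> [-54]
PUSH -1  -> [-54, -1]
PUSH 12  -> [-54, -1, 12]
MUL      -> [-54, -12]
LT       -> [1]
PUSH -8  -> [1, -8]
ADD      -> [-7]
NEG      -> [7]
PUSH 5   -> [7, 5]
STORE 2  -> [7]
NEG      -> [-7]
NEG      -> [7]

7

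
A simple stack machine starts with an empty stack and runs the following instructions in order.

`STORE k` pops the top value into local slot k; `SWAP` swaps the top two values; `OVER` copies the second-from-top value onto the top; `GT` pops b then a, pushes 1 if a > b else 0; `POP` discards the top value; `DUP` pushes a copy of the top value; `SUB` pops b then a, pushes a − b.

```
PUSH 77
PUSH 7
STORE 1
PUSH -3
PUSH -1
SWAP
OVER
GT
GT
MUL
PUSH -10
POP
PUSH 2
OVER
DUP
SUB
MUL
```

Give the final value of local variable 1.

7

PUSH 77   77
PUSH 7    77 7
STORE 1   77
PUSH -3   77 -3
PUSH -1   77 -3 -1
SWAP      77 -1 -3
OVER      77 -1 -3 -1
GT        77 -1 0
GT        77 0
MUL       0
PUSH -10  0 -10
POP       0
PUSH 2    0 2
OVER      0 2 0
DUP       0 2 0 0
SUB       0 2 0
MUL       0 0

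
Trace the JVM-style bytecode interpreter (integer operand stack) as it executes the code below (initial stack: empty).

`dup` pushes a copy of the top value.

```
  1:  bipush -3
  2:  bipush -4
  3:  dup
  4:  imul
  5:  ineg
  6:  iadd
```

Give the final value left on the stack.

-19

bipush -3 : -3
bipush -4 : -3 -4
dup       : -3 -4 -4
imul      : -3 16
ineg      : -3 -16
iadd      : -19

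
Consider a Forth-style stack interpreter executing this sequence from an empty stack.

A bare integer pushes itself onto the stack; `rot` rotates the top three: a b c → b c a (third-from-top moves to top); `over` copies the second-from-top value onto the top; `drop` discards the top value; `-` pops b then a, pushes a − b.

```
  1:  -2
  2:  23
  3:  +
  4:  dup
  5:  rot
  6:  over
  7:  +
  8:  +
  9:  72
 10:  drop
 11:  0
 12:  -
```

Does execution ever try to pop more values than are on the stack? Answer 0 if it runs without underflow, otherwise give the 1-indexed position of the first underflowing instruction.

5

-2  : -2
23  : -2 23
+   : 21
dup : 21 21
rot  — needs 3 operands, stack has 2 → underflow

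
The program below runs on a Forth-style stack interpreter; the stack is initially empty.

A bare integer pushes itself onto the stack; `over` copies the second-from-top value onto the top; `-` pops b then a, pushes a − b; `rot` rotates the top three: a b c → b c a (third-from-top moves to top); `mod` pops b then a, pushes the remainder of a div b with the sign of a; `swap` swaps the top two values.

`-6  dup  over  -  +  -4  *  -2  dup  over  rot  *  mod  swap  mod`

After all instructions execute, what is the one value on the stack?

-6    [-6]
dup   [-6, -6]
over  [-6, -6, -6]
-     [-6, 0]
+     [-6]
-4    [-6, -4]
*     [24]
-2    [24, -2]
dup   [24, -2, -2]
over  [24, -2, -2, -2]
rot   [24, -2, -2, -2]
*     [24, -2, 4]
mod   [24, -2]
swap  [-2, 24]
mod   [-2]

-2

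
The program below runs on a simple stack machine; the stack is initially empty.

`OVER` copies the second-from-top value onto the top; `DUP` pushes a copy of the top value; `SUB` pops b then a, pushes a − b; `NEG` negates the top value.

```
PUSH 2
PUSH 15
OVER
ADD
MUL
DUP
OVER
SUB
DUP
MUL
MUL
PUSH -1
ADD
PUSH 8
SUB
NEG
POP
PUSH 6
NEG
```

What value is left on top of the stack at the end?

PUSH 2  -> 2
PUSH 15 -> 2 15
OVER    -> 2 15 2
ADD     -> 2 17
MUL     -> 34
DUP     -> 34 34
OVER    -> 34 34 34
SUB     -> 34 0
DUP     -> 34 0 0
MUL     -> 34 0
MUL     -> 0
PUSH -1 -> 0 -1
ADD     -> -1
PUSH 8  -> -1 8
SUB     -> -9
NEG     -> 9
POP     -> (empty)
PUSH 6  -> 6
NEG     -> -6

-6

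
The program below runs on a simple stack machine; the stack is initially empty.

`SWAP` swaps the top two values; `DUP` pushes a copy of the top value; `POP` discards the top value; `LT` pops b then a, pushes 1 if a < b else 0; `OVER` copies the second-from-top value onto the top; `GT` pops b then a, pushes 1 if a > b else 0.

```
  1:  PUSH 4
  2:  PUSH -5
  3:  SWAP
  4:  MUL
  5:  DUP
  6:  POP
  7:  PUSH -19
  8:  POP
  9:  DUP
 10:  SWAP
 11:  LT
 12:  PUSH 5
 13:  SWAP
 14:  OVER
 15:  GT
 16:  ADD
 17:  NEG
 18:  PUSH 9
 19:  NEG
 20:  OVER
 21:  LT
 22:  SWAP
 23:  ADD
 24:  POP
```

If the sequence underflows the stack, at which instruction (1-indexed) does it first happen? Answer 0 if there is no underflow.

PUSH 4   → 4
PUSH -5  → 4 -5
SWAP     → -5 4
MUL      → -20
DUP      → -20 -20
POP      → -20
PUSH -19 → -20 -19
POP      → -20
DUP      → -20 -20
SWAP     → -20 -20
LT       → 0
PUSH 5   → 0 5
SWAP     → 5 0
OVER     → 5 0 5
GT       → 5 0
ADD      → 5
NEG      → -5
PUSH 9   → -5 9
NEG      → -5 -9
OVER     → -5 -9 -5
LT       → -5 1
SWAP     → 1 -5
ADD      → -4
POP      → (empty)

0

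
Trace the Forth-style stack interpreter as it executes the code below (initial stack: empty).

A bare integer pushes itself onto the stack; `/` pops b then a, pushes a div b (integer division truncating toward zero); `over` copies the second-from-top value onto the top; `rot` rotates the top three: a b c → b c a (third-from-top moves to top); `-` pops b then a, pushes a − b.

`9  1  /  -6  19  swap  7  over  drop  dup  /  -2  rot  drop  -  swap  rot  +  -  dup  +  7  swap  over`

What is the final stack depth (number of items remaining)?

9    → [9]
1    → [9, 1]
/    → [9]
-6   → [9, -6]
19   → [9, -6, 19]
swap → [9, 19, -6]
7    → [9, 19, -6, 7]
over → [9, 19, -6, 7, -6]
drop → [9, 19, -6, 7]
dup  → [9, 19, -6, 7, 7]
/    → [9, 19, -6, 1]
-2   → [9, 19, -6, 1, -2]
rot  → [9, 19, 1, -2, -6]
drop → [9, 19, 1, -2]
-    → [9, 19, 3]
swap → [9, 3, 19]
rot  → [3, 19, 9]
+    → [3, 28]
-    → [-25]
dup  → [-25, -25]
+    → [-50]
7    → [-50, 7]
swap → [7, -50]
over → [7, -50, 7]

3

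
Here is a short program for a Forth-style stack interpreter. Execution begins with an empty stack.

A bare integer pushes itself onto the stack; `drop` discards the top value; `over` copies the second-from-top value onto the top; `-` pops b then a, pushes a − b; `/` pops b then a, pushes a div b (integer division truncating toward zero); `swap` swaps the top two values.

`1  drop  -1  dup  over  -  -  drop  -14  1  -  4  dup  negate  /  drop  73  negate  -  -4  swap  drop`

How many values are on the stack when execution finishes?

1      -> 1
drop   -> (empty)
-1     -> -1
dup    -> -1 -1
over   -> -1 -1 -1
-      -> -1 0
-      -> -1
drop   -> (empty)
-14    -> -14
1      -> -14 1
-      -> -15
4      -> -15 4
dup    -> -15 4 4
negate -> -15 4 -4
/      -> -15 -1
drop   -> -15
73     -> -15 73
negate -> -15 -73
-      -> 58
-4     -> 58 -4
swap   -> -4 58
drop   -> -4

1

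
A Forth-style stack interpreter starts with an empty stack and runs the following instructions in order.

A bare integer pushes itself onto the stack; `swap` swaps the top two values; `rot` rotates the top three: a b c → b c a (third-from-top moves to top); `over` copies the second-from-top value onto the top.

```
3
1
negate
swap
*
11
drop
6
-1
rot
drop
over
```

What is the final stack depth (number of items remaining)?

3      -> [3]
1      -> [3, 1]
negate -> [3, -1]
swap   -> [-1, 3]
*      -> [-3]
11     -> [-3, 11]
drop   -> [-3]
6      -> [-3, 6]
-1     -> [-3, 6, -1]
rot    -> [6, -1, -3]
drop   -> [6, -1]
over   -> [6, -1, 6]

3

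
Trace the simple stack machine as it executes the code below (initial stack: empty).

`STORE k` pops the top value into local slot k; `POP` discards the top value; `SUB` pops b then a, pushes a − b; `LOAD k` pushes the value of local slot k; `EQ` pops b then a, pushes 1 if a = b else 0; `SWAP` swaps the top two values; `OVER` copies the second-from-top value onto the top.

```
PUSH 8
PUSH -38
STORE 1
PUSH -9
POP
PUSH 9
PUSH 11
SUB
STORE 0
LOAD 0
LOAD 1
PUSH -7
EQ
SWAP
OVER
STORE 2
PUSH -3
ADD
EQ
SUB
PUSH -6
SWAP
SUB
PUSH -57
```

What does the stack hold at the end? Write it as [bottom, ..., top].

PUSH 8   -> [8]
PUSH -38 -> [8, -38]
STORE 1  -> [8]
PUSH -9  -> [8, -9]
POP      -> [8]
PUSH 9   -> [8, 9]
PUSH 11  -> [8, 9, 11]
SUB      -> [8, -2]
STORE 0  -> [8]
LOAD 0   -> [8, -2]
LOAD 1   -> [8, -2, -38]
PUSH -7  -> [8, -2, -38, -7]
EQ       -> [8, -2, 0]
SWAP     -> [8, 0, -2]
OVER     -> [8, 0, -2, 0]
STORE 2  -> [8, 0, -2]
PUSH -3  -> [8, 0, -2, -3]
ADD      -> [8, 0, -5]
EQ       -> [8, 0]
SUB      -> [8]
PUSH -6  -> [8, -6]
SWAP     -> [-6, 8]
SUB      -> [-14]
PUSH -57 -> [-14, -57]

[-14, -57]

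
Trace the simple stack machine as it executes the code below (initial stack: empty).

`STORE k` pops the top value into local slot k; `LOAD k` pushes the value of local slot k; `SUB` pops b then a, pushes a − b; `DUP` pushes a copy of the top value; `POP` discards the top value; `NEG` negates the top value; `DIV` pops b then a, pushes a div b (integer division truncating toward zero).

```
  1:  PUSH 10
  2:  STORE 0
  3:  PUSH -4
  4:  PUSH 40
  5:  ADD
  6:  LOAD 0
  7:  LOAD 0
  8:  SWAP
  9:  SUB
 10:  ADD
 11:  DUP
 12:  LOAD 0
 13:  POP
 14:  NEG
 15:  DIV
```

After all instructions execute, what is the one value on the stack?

PUSH 10 → 10
STORE 0 → (empty)
PUSH -4 → -4
PUSH 40 → -4 40
ADD     → 36
LOAD 0  → 36 10
LOAD 0  → 36 10 10
SWAP    → 36 10 10
SUB     → 36 0
ADD     → 36
DUP     → 36 36
LOAD 0  → 36 36 10
POP     → 36 36
NEG     → 36 -36
DIV     → -1

-1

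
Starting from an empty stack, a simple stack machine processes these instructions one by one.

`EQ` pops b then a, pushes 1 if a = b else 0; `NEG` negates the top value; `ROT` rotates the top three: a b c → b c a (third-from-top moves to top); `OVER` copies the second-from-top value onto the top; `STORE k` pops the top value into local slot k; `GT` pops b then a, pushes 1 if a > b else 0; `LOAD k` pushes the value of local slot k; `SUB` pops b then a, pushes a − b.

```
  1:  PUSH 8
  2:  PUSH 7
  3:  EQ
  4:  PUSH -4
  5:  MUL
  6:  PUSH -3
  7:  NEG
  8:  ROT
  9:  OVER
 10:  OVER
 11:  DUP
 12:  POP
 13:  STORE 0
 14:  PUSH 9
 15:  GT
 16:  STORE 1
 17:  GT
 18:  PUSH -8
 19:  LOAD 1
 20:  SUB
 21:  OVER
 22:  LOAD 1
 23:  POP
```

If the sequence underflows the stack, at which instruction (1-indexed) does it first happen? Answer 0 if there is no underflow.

PUSH 8  -> 8
PUSH 7  -> 8 7
EQ      -> 0
PUSH -4 -> 0 -4
MUL     -> 0
PUSH -3 -> 0 -3
NEG     -> 0 3
ROT  — needs 3 operands, stack has 2 → underflow

8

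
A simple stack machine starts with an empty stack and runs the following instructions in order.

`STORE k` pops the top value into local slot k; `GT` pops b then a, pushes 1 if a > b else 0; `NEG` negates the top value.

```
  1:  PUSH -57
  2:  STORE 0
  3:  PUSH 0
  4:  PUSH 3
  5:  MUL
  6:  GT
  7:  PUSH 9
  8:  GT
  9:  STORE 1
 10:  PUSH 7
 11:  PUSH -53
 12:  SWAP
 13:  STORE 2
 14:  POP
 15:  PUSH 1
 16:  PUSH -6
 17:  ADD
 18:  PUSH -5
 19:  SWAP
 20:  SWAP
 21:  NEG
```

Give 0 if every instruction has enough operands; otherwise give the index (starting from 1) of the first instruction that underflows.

PUSH -57 → -57
STORE 0  → (empty)
PUSH 0   → 0
PUSH 3   → 0 3
MUL      → 0
GT  — needs 2 operands, stack has 1 → underflow

6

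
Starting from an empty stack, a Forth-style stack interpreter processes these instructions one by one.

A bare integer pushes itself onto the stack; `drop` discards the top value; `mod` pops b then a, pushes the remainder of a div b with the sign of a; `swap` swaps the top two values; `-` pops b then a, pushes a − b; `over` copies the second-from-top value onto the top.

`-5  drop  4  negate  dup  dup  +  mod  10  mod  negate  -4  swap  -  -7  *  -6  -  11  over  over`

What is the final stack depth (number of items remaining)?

-5     : -5
drop   : (empty)
4      : 4
negate : -4
dup    : -4 -4
dup    : -4 -4 -4
+      : -4 -8
mod    : -4
10     : -4 10
mod    : -4
negate : 4
-4     : 4 -4
swap   : -4 4
-      : -8
-7     : -8 -7
*      : 56
-6     : 56 -6
-      : 62
11     : 62 11
over   : 62 11 62
over   : 62 11 62 11

4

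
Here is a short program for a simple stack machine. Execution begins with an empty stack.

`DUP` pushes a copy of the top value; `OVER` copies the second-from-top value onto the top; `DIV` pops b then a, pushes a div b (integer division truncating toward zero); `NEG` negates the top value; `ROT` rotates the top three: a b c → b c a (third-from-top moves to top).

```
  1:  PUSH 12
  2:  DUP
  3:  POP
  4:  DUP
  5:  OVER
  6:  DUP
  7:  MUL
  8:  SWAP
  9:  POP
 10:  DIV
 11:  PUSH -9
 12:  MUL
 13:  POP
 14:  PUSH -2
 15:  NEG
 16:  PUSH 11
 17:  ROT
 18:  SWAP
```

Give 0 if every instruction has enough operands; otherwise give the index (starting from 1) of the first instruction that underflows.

PUSH 12 → [12]
DUP     → [12, 12]
POP     → [12]
DUP     → [12, 12]
OVER    → [12, 12, 12]
DUP     → [12, 12, 12, 12]
MUL     → [12, 12, 144]
SWAP    → [12, 144, 12]
POP     → [12, 144]
DIV     → [0]
PUSH -9 → [0, -9]
MUL     → [0]
POP     → []
PUSH -2 → [-2]
NEG     → [2]
PUSH 11 → [2, 11]
ROT  — needs 3 operands, stack has 2 → underflow

17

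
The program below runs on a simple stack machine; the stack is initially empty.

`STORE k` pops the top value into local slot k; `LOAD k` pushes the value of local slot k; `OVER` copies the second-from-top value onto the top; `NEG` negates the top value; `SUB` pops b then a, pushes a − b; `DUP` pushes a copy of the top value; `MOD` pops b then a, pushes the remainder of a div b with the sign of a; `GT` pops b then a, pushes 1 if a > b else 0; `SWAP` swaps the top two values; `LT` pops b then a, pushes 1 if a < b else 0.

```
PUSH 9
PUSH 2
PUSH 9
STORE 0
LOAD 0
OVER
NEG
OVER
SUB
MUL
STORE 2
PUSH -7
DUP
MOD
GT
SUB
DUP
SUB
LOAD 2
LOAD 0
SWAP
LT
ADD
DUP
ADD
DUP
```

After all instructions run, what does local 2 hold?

-99

PUSH 9  → 9
PUSH 2  → 9 2
PUSH 9  → 9 2 9
STORE 0 → 9 2
LOAD 0  → 9 2 9
OVER    → 9 2 9 2
NEG     → 9 2 9 -2
OVER    → 9 2 9 -2 9
SUB     → 9 2 9 -11
MUL     → 9 2 -99
STORE 2 → 9 2
PUSH -7 → 9 2 -7
DUP     → 9 2 -7 -7
MOD     → 9 2 0
GT      → 9 1
SUB     → 8
DUP     → 8 8
SUB     → 0
LOAD 2  → 0 -99
LOAD 0  → 0 -99 9
SWAP    → 0 9 -99
LT      → 0 0
ADD     → 0
DUP     → 0 0
ADD     → 0
DUP     → 0 0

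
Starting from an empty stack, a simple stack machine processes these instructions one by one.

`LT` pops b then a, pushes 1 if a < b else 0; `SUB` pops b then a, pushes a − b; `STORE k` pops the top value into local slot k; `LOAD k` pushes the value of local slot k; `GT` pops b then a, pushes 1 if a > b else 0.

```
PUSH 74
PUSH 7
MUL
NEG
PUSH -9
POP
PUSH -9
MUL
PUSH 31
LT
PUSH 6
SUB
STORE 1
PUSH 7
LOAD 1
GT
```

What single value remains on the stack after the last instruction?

PUSH 74 : 74
PUSH 7  : 74 7
MUL     : 518
NEG     : -518
PUSH -9 : -518 -9
POP     : -518
PUSH -9 : -518 -9
MUL     : 4662
PUSH 31 : 4662 31
LT      : 0
PUSH 6  : 0 6
SUB     : -6
STORE 1 : (empty)
PUSH 7  : 7
LOAD 1  : 7 -6
GT      : 1

1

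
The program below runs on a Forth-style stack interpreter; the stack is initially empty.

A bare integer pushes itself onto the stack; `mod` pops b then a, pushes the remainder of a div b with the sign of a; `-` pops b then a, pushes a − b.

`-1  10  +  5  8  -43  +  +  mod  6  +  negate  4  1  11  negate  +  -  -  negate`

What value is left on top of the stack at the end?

-1      -1
10      -1 10
+       9
5       9 5
8       9 5 8
-43     9 5 8 -43
+       9 5 -35
+       9 -30
mod     9
6       9 6
+       15
negate  -15
4       -15 4
1       -15 4 1
11      -15 4 1 11
negate  -15 4 1 -11
+       -15 4 -10
-       -15 14
-       -29
negate  29

29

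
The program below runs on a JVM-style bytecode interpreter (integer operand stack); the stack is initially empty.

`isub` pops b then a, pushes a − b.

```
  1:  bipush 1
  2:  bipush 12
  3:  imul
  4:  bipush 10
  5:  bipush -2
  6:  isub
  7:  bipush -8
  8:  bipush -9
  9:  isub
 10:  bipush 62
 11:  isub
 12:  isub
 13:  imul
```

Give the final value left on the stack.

876

bipush 1  -> [1]
bipush 12 -> [1, 12]
imul      -> [12]
bipush 10 -> [12, 10]
bipush -2 -> [12, 10, -2]
isub      -> [12, 12]
bipush -8 -> [12, 12, -8]
bipush -9 -> [12, 12, -8, -9]
isub      -> [12, 12, 1]
bipush 62 -> [12, 12, 1, 62]
isub      -> [12, 12, -61]
isub      -> [12, 73]
imul      -> [876]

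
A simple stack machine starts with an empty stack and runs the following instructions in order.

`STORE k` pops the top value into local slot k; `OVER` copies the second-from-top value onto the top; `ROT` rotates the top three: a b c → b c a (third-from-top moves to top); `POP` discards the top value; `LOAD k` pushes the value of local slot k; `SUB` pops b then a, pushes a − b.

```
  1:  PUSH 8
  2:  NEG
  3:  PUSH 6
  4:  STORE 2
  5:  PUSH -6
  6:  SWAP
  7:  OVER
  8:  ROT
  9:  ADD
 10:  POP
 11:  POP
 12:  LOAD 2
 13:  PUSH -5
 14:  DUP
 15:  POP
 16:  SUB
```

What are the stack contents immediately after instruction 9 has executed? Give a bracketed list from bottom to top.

[-8, -12]

PUSH 8  : [8]
NEG     : [-8]
PUSH 6  : [-8, 6]
STORE 2 : [-8]
PUSH -6 : [-8, -6]
SWAP    : [-6, -8]
OVER    : [-6, -8, -6]
ROT     : [-8, -6, -6]
ADD     : [-8, -12]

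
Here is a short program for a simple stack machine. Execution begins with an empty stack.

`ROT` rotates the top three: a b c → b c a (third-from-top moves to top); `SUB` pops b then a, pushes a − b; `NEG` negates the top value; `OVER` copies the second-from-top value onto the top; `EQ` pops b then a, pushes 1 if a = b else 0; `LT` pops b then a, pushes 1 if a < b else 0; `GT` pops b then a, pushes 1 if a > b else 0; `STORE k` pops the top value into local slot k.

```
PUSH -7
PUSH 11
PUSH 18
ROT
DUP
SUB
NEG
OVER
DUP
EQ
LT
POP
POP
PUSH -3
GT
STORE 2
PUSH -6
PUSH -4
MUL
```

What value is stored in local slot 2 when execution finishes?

PUSH -7  -7
PUSH 11  -7 11
PUSH 18  -7 11 18
ROT      11 18 -7
DUP      11 18 -7 -7
SUB      11 18 0
NEG      11 18 0
OVER     11 18 0 18
DUP      11 18 0 18 18
EQ       11 18 0 1
LT       11 18 1
POP      11 18
POP      11
PUSH -3  11 -3
GT       1
STORE 2  (empty)
PUSH -6  -6
PUSH -4  -6 -4
MUL      24

1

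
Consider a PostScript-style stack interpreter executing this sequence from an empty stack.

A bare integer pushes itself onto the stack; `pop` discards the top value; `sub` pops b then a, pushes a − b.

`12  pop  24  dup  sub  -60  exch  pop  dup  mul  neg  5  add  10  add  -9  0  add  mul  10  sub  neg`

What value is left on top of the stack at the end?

-32255

12   → [12]
pop  → []
24   → [24]
dup  → [24, 24]
sub  → [0]
-60  → [0, -60]
exch → [-60, 0]
pop  → [-60]
dup  → [-60, -60]
mul  → [3600]
neg  → [-3600]
5    → [-3600, 5]
add  → [-3595]
10   → [-3595, 10]
add  → [-3585]
-9   → [-3585, -9]
0    → [-3585, -9, 0]
add  → [-3585, -9]
mul  → [32265]
10   → [32265, 10]
sub  → [32255]
neg  → [-32255]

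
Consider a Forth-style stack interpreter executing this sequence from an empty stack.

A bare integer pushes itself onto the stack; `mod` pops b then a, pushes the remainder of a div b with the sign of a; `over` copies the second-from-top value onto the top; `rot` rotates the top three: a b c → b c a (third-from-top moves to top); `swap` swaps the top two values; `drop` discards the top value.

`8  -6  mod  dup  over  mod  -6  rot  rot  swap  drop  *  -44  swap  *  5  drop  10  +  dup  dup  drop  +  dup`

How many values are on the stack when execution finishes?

2

8    → [8]
-6   → [8, -6]
mod  → [2]
dup  → [2, 2]
over → [2, 2, 2]
mod  → [2, 0]
-6   → [2, 0, -6]
rot  → [0, -6, 2]
rot  → [-6, 2, 0]
swap → [-6, 0, 2]
drop → [-6, 0]
*    → [0]
-44  → [0, -44]
swap → [-44, 0]
*    → [0]
5    → [0, 5]
drop → [0]
10   → [0, 10]
+    → [10]
dup  → [10, 10]
dup  → [10, 10, 10]
drop → [10, 10]
+    → [20]
dup  → [20, 20]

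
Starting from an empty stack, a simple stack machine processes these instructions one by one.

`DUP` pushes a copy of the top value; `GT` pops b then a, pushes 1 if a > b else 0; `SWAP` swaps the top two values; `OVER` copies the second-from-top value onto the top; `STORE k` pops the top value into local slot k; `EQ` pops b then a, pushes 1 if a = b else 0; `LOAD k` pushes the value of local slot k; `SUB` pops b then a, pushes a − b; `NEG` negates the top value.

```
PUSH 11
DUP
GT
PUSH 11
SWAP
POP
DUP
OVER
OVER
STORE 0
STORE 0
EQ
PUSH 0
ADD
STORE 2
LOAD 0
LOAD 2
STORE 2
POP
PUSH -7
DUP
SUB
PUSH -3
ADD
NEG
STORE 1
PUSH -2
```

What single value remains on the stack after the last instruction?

PUSH 11 : [11]
DUP     : [11, 11]
GT      : [0]
PUSH 11 : [0, 11]
SWAP    : [11, 0]
POP     : [11]
DUP     : [11, 11]
OVER    : [11, 11, 11]
OVER    : [11, 11, 11, 11]
STORE 0 : [11, 11, 11]
STORE 0 : [11, 11]
EQ      : [1]
PUSH 0  : [1, 0]
ADD     : [1]
STORE 2 : []
LOAD 0  : [11]
LOAD 2  : [11, 1]
STORE 2 : [11]
POP     : []
PUSH -7 : [-7]
DUP     : [-7, -7]
SUB     : [0]
PUSH -3 : [0, -3]
ADD     : [-3]
NEG     : [3]
STORE 1 : []
PUSH -2 : [-2]

-2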